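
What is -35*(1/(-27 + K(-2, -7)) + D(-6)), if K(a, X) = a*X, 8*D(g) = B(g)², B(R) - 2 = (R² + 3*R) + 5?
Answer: -284095/104 ≈ -2731.7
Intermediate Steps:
B(R) = 7 + R² + 3*R (B(R) = 2 + ((R² + 3*R) + 5) = 2 + (5 + R² + 3*R) = 7 + R² + 3*R)
D(g) = (7 + g² + 3*g)²/8
K(a, X) = X*a
-35*(1/(-27 + K(-2, -7)) + D(-6)) = -35*(1/(-27 - 7*(-2)) + (7 + (-6)² + 3*(-6))²/8) = -35*(1/(-27 + 14) + (7 + 36 - 18)²/8) = -35*(1/(-13) + (⅛)*25²) = -35*(-1/13 + (⅛)*625) = -35*(-1/13 + 625/8) = -35*8117/104 = -284095/104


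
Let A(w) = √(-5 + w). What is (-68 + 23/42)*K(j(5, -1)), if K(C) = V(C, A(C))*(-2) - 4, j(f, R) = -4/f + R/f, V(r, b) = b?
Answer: 5666/21 + 2833*I*√6/21 ≈ 269.81 + 330.45*I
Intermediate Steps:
K(C) = -4 - 2*√(-5 + C) (K(C) = √(-5 + C)*(-2) - 4 = -2*√(-5 + C) - 4 = -4 - 2*√(-5 + C))
(-68 + 23/42)*K(j(5, -1)) = (-68 + 23/42)*(-4 - 2*√(-5 + (-4 - 1)/5)) = (-68 + 23*(1/42))*(-4 - 2*√(-5 + (⅕)*(-5))) = (-68 + 23/42)*(-4 - 2*√(-5 - 1)) = -2833*(-4 - 2*I*√6)/42 = 5666/21 + 2833*I*√6/21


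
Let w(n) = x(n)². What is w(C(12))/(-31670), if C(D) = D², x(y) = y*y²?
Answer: -4458050224128/15835 ≈ -2.8153e+8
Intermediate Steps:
x(y) = y³
w(n) = n⁶ (w(n) = (n³)² = n⁶)
w(C(12))/(-31670) = (12²)⁶/(-31670) = 144⁶*(-1/31670) = 8916100448256*(-1/31670) = -4458050224128/15835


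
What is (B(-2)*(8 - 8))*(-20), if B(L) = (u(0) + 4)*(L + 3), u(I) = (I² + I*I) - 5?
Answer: 0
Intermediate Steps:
u(I) = -5 + 2*I² (u(I) = (I² + I²) - 5 = 2*I² - 5 = -5 + 2*I²)
B(L) = -3 - L (B(L) = ((-5 + 2*0²) + 4)*(L + 3) = ((-5 + 2*0) + 4)*(3 + L) = ((-5 + 0) + 4)*(3 + L) = (-5 + 4)*(3 + L) = -(3 + L) = -3 - L)
(B(-2)*(8 - 8))*(-20) = ((-3 - 1*(-2))*(8 - 8))*(-20) = ((-3 + 2)*0)*(-20) = -1*0*(-20) = 0*(-20) = 0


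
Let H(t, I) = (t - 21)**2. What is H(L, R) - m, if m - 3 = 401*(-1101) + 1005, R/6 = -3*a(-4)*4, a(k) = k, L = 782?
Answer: 1019614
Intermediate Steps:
R = 288 (R = 6*(-3*(-4)*4) = 6*(12*4) = 6*48 = 288)
m = -440493 (m = 3 + (401*(-1101) + 1005) = 3 + (-441501 + 1005) = 3 - 440496 = -440493)
H(t, I) = (-21 + t)**2
H(L, R) - m = (-21 + 782)**2 - 1*(-440493) = 761**2 + 440493 = 579121 + 440493 = 1019614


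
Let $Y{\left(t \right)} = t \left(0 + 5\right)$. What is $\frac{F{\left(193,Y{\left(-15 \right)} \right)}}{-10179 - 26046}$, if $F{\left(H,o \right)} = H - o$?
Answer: $- \frac{268}{36225} \approx -0.0073982$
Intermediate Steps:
$Y{\left(t \right)} = 5 t$ ($Y{\left(t \right)} = t 5 = 5 t$)
$\frac{F{\left(193,Y{\left(-15 \right)} \right)}}{-10179 - 26046} = \frac{193 - 5 \left(-15\right)}{-10179 - 26046} = \frac{193 - -75}{-36225} = \left(193 + 75\right) \left(- \frac{1}{36225}\right) = 268 \left(- \frac{1}{36225}\right) = - \frac{268}{36225}$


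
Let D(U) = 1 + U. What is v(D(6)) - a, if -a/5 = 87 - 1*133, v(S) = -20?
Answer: -250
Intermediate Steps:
a = 230 (a = -5*(87 - 1*133) = -5*(87 - 133) = -5*(-46) = 230)
v(D(6)) - a = -20 - 1*230 = -20 - 230 = -250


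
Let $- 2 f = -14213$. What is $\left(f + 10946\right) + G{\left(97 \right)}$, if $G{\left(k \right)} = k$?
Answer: $\frac{36299}{2} \approx 18150.0$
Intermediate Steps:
$f = \frac{14213}{2}$ ($f = \left(- \frac{1}{2}\right) \left(-14213\right) = \frac{14213}{2} \approx 7106.5$)
$\left(f + 10946\right) + G{\left(97 \right)} = \left(\frac{14213}{2} + 10946\right) + 97 = \frac{36105}{2} + 97 = \frac{36299}{2}$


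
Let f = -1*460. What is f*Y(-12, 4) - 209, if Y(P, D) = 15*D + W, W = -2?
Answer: -26889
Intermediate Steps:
f = -460
Y(P, D) = -2 + 15*D (Y(P, D) = 15*D - 2 = -2 + 15*D)
f*Y(-12, 4) - 209 = -460*(-2 + 15*4) - 209 = -460*(-2 + 60) - 209 = -460*58 - 209 = -26680 - 209 = -26889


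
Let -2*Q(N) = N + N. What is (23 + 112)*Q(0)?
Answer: 0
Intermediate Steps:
Q(N) = -N (Q(N) = -(N + N)/2 = -N)
(23 + 112)*Q(0) = (23 + 112)*(-1*0) = 135*0 = 0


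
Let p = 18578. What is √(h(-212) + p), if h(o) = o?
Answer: √18366 ≈ 135.52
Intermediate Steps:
√(h(-212) + p) = √(-212 + 18578) = √18366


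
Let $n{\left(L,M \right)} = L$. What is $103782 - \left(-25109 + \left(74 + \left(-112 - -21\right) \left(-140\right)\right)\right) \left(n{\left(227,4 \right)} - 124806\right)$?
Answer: $-1531595023$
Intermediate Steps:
$103782 - \left(-25109 + \left(74 + \left(-112 - -21\right) \left(-140\right)\right)\right) \left(n{\left(227,4 \right)} - 124806\right) = 103782 - \left(-25109 + \left(74 + \left(-112 - -21\right) \left(-140\right)\right)\right) \left(227 - 124806\right) = 103782 - \left(-25109 + \left(74 + \left(-112 + 21\right) \left(-140\right)\right)\right) \left(-124579\right) = 103782 - \left(-25109 + \left(74 - -12740\right)\right) \left(-124579\right) = 103782 - \left(-25109 + \left(74 + 12740\right)\right) \left(-124579\right) = 103782 - \left(-25109 + 12814\right) \left(-124579\right) = 103782 - \left(-12295\right) \left(-124579\right) = 103782 - 1531698805 = -1531595023$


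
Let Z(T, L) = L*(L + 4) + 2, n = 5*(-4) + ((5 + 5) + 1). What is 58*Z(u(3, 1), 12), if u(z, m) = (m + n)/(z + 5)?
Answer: 11252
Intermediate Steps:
n = -9 (n = -20 + (10 + 1) = -20 + 11 = -9)
u(z, m) = (-9 + m)/(5 + z) (u(z, m) = (m - 9)/(z + 5) = (-9 + m)/(5 + z))
Z(T, L) = 2 + L*(4 + L) (Z(T, L) = L*(4 + L) + 2 = 2 + L*(4 + L))
58*Z(u(3, 1), 12) = 58*(2 + 12**2 + 4*12) = 58*(2 + 144 + 48) = 58*194 = 11252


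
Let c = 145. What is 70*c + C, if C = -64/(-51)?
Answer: 517714/51 ≈ 10151.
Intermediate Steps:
C = 64/51 (C = -64*(-1/51) = 64/51 ≈ 1.2549)
70*c + C = 70*145 + 64/51 = 10150 + 64/51 = 517714/51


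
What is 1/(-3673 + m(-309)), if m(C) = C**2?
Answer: 1/91808 ≈ 1.0892e-5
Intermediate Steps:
1/(-3673 + m(-309)) = 1/(-3673 + (-309)**2) = 1/(-3673 + 95481) = 1/91808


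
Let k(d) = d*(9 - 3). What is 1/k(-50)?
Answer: -1/300 ≈ -0.0033333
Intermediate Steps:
k(d) = 6*d (k(d) = d*6 = 6*d)
1/k(-50) = 1/(6*(-50)) = 1/(-300) = -1/300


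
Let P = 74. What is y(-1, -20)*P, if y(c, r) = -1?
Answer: -74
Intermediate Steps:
y(-1, -20)*P = -1*74 = -74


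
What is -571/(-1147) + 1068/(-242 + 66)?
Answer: -281125/50468 ≈ -5.5704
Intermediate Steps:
-571/(-1147) + 1068/(-242 + 66) = -571*(-1/1147) + 1068/(-176) = 571/1147 + 1068*(-1/176) = 571/1147 - 267/44 = -281125/50468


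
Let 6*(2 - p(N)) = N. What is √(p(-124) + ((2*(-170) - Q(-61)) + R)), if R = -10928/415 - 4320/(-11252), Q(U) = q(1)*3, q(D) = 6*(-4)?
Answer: 2*I*√831838553933430/3502185 ≈ 16.471*I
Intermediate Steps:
p(N) = 2 - N/6
q(D) = -24
Q(U) = -72 (Q(U) = -24*3 = -72)
R = -30292264/1167395 (R = -10928*1/415 - 4320*(-1/11252) = -10928/415 + 1080/2813 = -30292264/1167395 ≈ -25.949)
√(p(-124) + ((2*(-170) - Q(-61)) + R)) = √((2 - ⅙*(-124)) + ((2*(-170) - 1*(-72)) - 30292264/1167395)) = √((2 + 62/3) + ((-340 + 72) - 30292264/1167395)) = √(68/3 + (-268 - 30292264/1167395)) = √(68/3 - 343154124/1167395) = √(-950079512/3502185) = 2*I*√831838553933430/3502185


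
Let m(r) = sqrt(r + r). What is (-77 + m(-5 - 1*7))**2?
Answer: 5905 - 308*I*sqrt(6) ≈ 5905.0 - 754.44*I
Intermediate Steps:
m(r) = sqrt(2)*sqrt(r) (m(r) = sqrt(2*r) = sqrt(2)*sqrt(r))
(-77 + m(-5 - 1*7))**2 = (-77 + sqrt(2)*sqrt(-5 - 1*7))**2 = (-77 + sqrt(2)*sqrt(-5 - 7))**2 = (-77 + sqrt(2)*sqrt(-12))**2 = (-77 + sqrt(2)*(2*I*sqrt(3)))**2 = (-77 + 2*I*sqrt(6))**2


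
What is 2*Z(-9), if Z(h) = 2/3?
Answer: 4/3 ≈ 1.3333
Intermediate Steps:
Z(h) = ⅔ (Z(h) = 2*(⅓) = ⅔)
2*Z(-9) = 2*(⅔) = 4/3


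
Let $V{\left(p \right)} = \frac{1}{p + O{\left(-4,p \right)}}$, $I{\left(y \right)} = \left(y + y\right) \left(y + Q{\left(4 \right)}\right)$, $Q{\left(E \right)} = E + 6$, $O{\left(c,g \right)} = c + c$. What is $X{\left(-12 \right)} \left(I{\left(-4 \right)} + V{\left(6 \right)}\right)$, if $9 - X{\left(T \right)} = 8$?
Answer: $- \frac{97}{2} \approx -48.5$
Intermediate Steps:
$X{\left(T \right)} = 1$ ($X{\left(T \right)} = 9 - 8 = 1$)
$O{\left(c,g \right)} = 2 c$
$Q{\left(E \right)} = 6 + E$
$I{\left(y \right)} = 2 y \left(10 + y\right)$ ($I{\left(y \right)} = \left(y + y\right) \left(y + \left(6 + 4\right)\right) = 2 y \left(y + 10\right) = 2 y \left(10 + y\right)$)
$V{\left(p \right)} = \frac{1}{-8 + p}$ ($V{\left(p \right)} = \frac{1}{p + 2 \left(-4\right)} = \frac{1}{p - 8} = \frac{1}{-8 + p}$)
$X{\left(-12 \right)} \left(I{\left(-4 \right)} + V{\left(6 \right)}\right) = 1 \left(2 \left(-4\right) \left(10 - 4\right) + \frac{1}{-8 + 6}\right) = 1 \left(2 \left(-4\right) 6 + \frac{1}{-2}\right) = 1 \left(-48 - \frac{1}{2}\right) = 1 \left(- \frac{97}{2}\right) = - \frac{97}{2}$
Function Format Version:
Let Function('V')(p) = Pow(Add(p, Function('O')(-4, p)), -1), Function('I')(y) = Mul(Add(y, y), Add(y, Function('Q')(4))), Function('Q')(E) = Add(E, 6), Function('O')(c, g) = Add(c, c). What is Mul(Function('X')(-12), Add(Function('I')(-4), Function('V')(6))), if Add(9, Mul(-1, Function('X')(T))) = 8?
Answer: Rational(-97, 2) ≈ -48.500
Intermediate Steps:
Function('X')(T) = 1 (Function('X')(T) = Add(9, Mul(-1, 8)) = Add(9, -8) = 1)
Function('O')(c, g) = Mul(2, c)
Function('Q')(E) = Add(6, E)
Function('I')(y) = Mul(2, y, Add(10, y)) (Function('I')(y) = Mul(Add(y, y), Add(y, Add(6, 4))) = Mul(Mul(2, y), Add(y, 10)) = Mul(Mul(2, y), Add(10, y)) = Mul(2, y, Add(10, y)))
Function('V')(p) = Pow(Add(-8, p), -1) (Function('V')(p) = Pow(Add(p, Mul(2, -4)), -1) = Pow(Add(p, -8), -1) = Pow(Add(-8, p), -1))
Mul(Function('X')(-12), Add(Function('I')(-4), Function('V')(6))) = Mul(1, Add(Mul(2, -4, Add(10, -4)), Pow(Add(-8, 6), -1))) = Mul(1, Add(Mul(2, -4, 6), Pow(-2, -1))) = Mul(1, Add(-48, Rational(-1, 2))) = Mul(1, Rational(-97, 2)) = Rational(-97, 2)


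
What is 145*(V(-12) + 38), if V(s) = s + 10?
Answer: 5220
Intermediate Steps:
V(s) = 10 + s
145*(V(-12) + 38) = 145*((10 - 12) + 38) = 145*(-2 + 38) = 145*36 = 5220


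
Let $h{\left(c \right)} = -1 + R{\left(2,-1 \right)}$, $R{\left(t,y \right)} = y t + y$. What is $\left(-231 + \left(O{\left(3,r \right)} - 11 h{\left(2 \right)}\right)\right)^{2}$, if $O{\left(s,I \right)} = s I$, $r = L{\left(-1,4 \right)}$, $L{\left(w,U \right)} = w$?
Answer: $36100$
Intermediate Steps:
$r = -1$
$R{\left(t,y \right)} = y + t y$ ($R{\left(t,y \right)} = t y + y = y + t y$)
$O{\left(s,I \right)} = I s$
$h{\left(c \right)} = -4$ ($h{\left(c \right)} = -1 - \left(1 + 2\right) = -1 - 3 = -4$)
$\left(-231 + \left(O{\left(3,r \right)} - 11 h{\left(2 \right)}\right)\right)^{2} = \left(-231 - -41\right)^{2} = \left(-231 + \left(-3 + 44\right)\right)^{2} = \left(-231 + 41\right)^{2} = \left(-190\right)^{2} = 36100$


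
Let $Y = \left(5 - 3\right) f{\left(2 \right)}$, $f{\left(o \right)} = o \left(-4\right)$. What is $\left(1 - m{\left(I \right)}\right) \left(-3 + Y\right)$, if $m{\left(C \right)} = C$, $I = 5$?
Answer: $76$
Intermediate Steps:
$f{\left(o \right)} = - 4 o$
$Y = -16$ ($Y = \left(5 - 3\right) \left(\left(-4\right) 2\right) = 2 \left(-8\right) = -16$)
$\left(1 - m{\left(I \right)}\right) \left(-3 + Y\right) = \left(1 - 5\right) \left(-3 - 16\right) = \left(1 - 5\right) \left(-19\right) = \left(-4\right) \left(-19\right) = 76$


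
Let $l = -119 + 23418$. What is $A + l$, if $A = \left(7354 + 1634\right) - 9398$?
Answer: $22889$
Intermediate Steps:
$l = 23299$
$A = -410$ ($A = 8988 - 9398 = -410$)
$A + l = -410 + 23299 = 22889$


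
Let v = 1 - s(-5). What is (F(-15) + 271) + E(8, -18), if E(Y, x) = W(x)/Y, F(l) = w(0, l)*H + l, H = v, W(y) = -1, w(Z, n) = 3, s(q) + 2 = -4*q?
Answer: 1639/8 ≈ 204.88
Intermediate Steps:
s(q) = -2 - 4*q
v = -17 (v = 1 - (-2 - 4*(-5)) = 1 - (-2 + 20) = 1 - 1*18 = 1 - 18 = -17)
H = -17
F(l) = -51 + l (F(l) = 3*(-17) + l = -51 + l)
E(Y, x) = -1/Y
(F(-15) + 271) + E(8, -18) = ((-51 - 15) + 271) - 1/8 = (-66 + 271) - 1*1/8 = 205 - 1/8 = 1639/8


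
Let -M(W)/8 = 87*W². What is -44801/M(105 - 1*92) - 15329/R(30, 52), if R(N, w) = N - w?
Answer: 902021959/1293864 ≈ 697.15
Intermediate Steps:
M(W) = -696*W²
-44801/M(105 - 1*92) - 15329/R(30, 52) = -44801*(-1/(696*(105 - 1*92)²)) - 15329/(30 - 1*52) = -44801*(-1/(696*(105 - 92)²)) - 15329/(30 - 52) = -44801/((-696*13²)) - 15329/(-22) = -44801/((-696*169)) - 15329*(-1/22) = -44801/(-117624) + 15329/22 = -44801*(-1/117624) + 15329/22 = 44801/117624 + 15329/22 = 902021959/1293864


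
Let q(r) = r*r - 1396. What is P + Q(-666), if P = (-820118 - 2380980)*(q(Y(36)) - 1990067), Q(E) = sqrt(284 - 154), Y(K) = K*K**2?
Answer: -6961718713978554 + sqrt(130) ≈ -6.9617e+15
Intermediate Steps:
Y(K) = K**3
q(r) = -1396 + r**2 (q(r) = r**2 - 1396 = -1396 + r**2)
Q(E) = sqrt(130)
P = -6961718713978554 (P = (-820118 - 2380980)*((-1396 + (36**3)**2) - 1990067) = -3201098*((-1396 + 46656**2) - 1990067) = -3201098*((-1396 + 2176782336) - 1990067) = -3201098*(2176780940 - 1990067) = -3201098*2174790873 = -6961718713978554)
P + Q(-666) = -6961718713978554 + sqrt(130)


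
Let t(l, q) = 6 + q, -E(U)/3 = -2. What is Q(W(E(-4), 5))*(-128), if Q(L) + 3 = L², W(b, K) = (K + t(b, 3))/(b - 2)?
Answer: -1184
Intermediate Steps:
E(U) = 6 (E(U) = -3*(-2) = 6)
W(b, K) = (9 + K)/(-2 + b) (W(b, K) = (K + (6 + 3))/(b - 2) = (K + 9)/(-2 + b) = (9 + K)/(-2 + b))
Q(L) = -3 + L²
Q(W(E(-4), 5))*(-128) = (-3 + ((9 + 5)/(-2 + 6))²)*(-128) = (-3 + (14/4)²)*(-128) = (-3 + ((¼)*14)²)*(-128) = (-3 + (7/2)²)*(-128) = (-3 + 49/4)*(-128) = (37/4)*(-128) = -1184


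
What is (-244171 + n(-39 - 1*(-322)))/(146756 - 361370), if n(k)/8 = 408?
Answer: 240907/214614 ≈ 1.1225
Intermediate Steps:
n(k) = 3264 (n(k) = 8*408 = 3264)
(-244171 + n(-39 - 1*(-322)))/(146756 - 361370) = (-244171 + 3264)/(146756 - 361370) = -240907/(-214614) = -240907*(-1/214614) = 240907/214614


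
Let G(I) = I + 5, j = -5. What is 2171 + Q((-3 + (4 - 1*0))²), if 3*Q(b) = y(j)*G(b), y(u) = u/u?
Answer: 2173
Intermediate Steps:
G(I) = 5 + I
y(u) = 1
Q(b) = 5/3 + b/3 (Q(b) = (1*(5 + b))/3 = (5 + b)/3 = 5/3 + b/3)
2171 + Q((-3 + (4 - 1*0))²) = 2171 + (5/3 + (-3 + (4 - 1*0))²/3) = 2171 + (5/3 + (-3 + (4 + 0))²/3) = 2171 + (5/3 + (-3 + 4)²/3) = 2171 + (5/3 + (⅓)*1²) = 2171 + (5/3 + (⅓)*1) = 2171 + (5/3 + ⅓) = 2171 + 2 = 2173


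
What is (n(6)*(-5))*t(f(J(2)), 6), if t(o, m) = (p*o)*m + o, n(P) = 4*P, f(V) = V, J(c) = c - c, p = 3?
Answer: 0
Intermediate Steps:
J(c) = 0
t(o, m) = o + 3*m*o (t(o, m) = (3*o)*m + o = 3*m*o + o = o + 3*m*o)
(n(6)*(-5))*t(f(J(2)), 6) = ((4*6)*(-5))*(0*(1 + 3*6)) = (24*(-5))*(0*(1 + 18)) = -0*19 = -120*0 = 0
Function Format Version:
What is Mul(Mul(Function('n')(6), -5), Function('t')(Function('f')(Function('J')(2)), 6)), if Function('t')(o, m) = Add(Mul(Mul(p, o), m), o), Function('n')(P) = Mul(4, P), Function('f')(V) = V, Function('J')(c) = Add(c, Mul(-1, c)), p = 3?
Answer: 0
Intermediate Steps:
Function('J')(c) = 0
Function('t')(o, m) = Add(o, Mul(3, m, o)) (Function('t')(o, m) = Add(Mul(Mul(3, o), m), o) = Add(Mul(3, m, o), o) = Add(o, Mul(3, m, o)))
Mul(Mul(Function('n')(6), -5), Function('t')(Function('f')(Function('J')(2)), 6)) = Mul(Mul(Mul(4, 6), -5), Mul(0, Add(1, Mul(3, 6)))) = Mul(Mul(24, -5), Mul(0, Add(1, 18))) = Mul(-120, Mul(0, 19)) = Mul(-120, 0) = 0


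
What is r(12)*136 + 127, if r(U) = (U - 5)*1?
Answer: 1079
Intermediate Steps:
r(U) = -5 + U (r(U) = (-5 + U)*1 = -5 + U)
r(12)*136 + 127 = (-5 + 12)*136 + 127 = 7*136 + 127 = 952 + 127 = 1079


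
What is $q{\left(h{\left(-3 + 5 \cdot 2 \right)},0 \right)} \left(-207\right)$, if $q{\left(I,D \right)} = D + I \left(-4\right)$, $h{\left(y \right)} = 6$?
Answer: $4968$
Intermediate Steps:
$q{\left(I,D \right)} = D - 4 I$
$q{\left(h{\left(-3 + 5 \cdot 2 \right)},0 \right)} \left(-207\right) = \left(0 - 24\right) \left(-207\right) = \left(-24\right) \left(-207\right) = 4968$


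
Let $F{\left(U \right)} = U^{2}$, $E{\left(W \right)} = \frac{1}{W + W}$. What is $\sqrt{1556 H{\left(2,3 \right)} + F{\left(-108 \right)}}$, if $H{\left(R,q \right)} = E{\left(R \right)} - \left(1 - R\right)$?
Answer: $\sqrt{13609} \approx 116.66$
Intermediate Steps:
$E{\left(W \right)} = \frac{1}{2 W}$
$H{\left(R,q \right)} = -1 + R + \frac{1}{2 R}$ ($H{\left(R,q \right)} = \frac{1}{2 R} - \left(1 - R\right) = \frac{1}{2 R} + \left(-1 + R\right) = -1 + R + \frac{1}{2 R}$)
$\sqrt{1556 H{\left(2,3 \right)} + F{\left(-108 \right)}} = \sqrt{1556 \left(-1 + 2 + \frac{1}{2 \cdot 2}\right) + \left(-108\right)^{2}} = \sqrt{1556 \left(-1 + 2 + \frac{1}{2} \cdot \frac{1}{2}\right) + 11664} = \sqrt{1556 \left(-1 + 2 + \frac{1}{4}\right) + 11664} = \sqrt{1556 \cdot \frac{5}{4} + 11664} = \sqrt{1945 + 11664} = \sqrt{13609}$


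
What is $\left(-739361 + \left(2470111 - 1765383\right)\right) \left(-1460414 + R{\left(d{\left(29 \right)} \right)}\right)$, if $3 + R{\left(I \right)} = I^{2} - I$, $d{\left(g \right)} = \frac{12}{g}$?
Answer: $\frac{42536628134333}{841} \approx 5.0579 \cdot 10^{10}$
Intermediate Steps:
$R{\left(I \right)} = -3 + I^{2} - I$ ($R{\left(I \right)} = -3 + \left(I^{2} - I\right) = -3 + I^{2} - I$)
$\left(-739361 + \left(2470111 - 1765383\right)\right) \left(-1460414 + R{\left(d{\left(29 \right)} \right)}\right) = \left(-739361 + \left(2470111 - 1765383\right)\right) \left(-1460414 - \left(3 - \frac{144}{841} + \frac{12}{29}\right)\right) = \left(-739361 + 704728\right) \left(-1460414 - \left(\frac{99}{29} - \frac{144}{841}\right)\right) = - 34633 \left(-1460414 - \frac{2727}{841}\right) = \left(-34633\right) \left(- \frac{1228210901}{841}\right) = \frac{42536628134333}{841}$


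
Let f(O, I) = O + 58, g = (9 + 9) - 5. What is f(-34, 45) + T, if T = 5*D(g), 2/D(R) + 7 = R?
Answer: 77/3 ≈ 25.667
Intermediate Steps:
g = 13 (g = 18 - 5 = 13)
f(O, I) = 58 + O
D(R) = 2/(-7 + R)
T = 5/3 (T = 5*(2/(-7 + 13)) = 5*(2/6) = 5*(2*(1/6)) = 5*(1/3) = 5/3 ≈ 1.6667)
f(-34, 45) + T = (58 - 34) + 5/3 = 24 + 5/3 = 77/3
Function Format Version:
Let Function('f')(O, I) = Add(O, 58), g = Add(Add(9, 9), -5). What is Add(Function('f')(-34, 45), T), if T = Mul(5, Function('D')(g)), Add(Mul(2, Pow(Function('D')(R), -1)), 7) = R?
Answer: Rational(77, 3) ≈ 25.667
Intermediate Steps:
g = 13 (g = Add(18, -5) = 13)
Function('f')(O, I) = Add(58, O)
Function('D')(R) = Mul(2, Pow(Add(-7, R), -1))
T = Rational(5, 3) (T = Mul(5, Mul(2, Pow(Add(-7, 13), -1))) = Mul(5, Mul(2, Pow(6, -1))) = Mul(5, Mul(2, Rational(1, 6))) = Mul(5, Rational(1, 3)) = Rational(5, 3) ≈ 1.6667)
Add(Function('f')(-34, 45), T) = Add(Add(58, -34), Rational(5, 3)) = Add(24, Rational(5, 3)) = Rational(77, 3)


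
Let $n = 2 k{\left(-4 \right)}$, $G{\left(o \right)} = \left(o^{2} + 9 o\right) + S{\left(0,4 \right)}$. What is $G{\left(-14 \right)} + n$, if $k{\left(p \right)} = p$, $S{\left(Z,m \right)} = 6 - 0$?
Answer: $68$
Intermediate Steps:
$S{\left(Z,m \right)} = 6$ ($S{\left(Z,m \right)} = 6 + 0 = 6$)
$G{\left(o \right)} = 6 + o^{2} + 9 o$ ($G{\left(o \right)} = \left(o^{2} + 9 o\right) + 6 = 6 + o^{2} + 9 o$)
$n = -8$ ($n = 2 \left(-4\right) = -8$)
$G{\left(-14 \right)} + n = \left(6 + \left(-14\right)^{2} + 9 \left(-14\right)\right) - 8 = \left(6 + 196 - 126\right) - 8 = 76 - 8 = 68$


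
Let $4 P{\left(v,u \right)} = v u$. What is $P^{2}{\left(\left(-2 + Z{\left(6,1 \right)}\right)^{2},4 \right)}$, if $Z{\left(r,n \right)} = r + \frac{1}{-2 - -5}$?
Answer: $\frac{28561}{81} \approx 352.6$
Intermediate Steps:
$Z{\left(r,n \right)} = \frac{1}{3} + r$ ($Z{\left(r,n \right)} = r + \frac{1}{-2 + 5} = r + \frac{1}{3} = \frac{1}{3} + r$)
$P{\left(v,u \right)} = \frac{u v}{4}$ ($P{\left(v,u \right)} = \frac{v u}{4} = \frac{u v}{4}$)
$P^{2}{\left(\left(-2 + Z{\left(6,1 \right)}\right)^{2},4 \right)} = \left(\frac{1}{4} \cdot 4 \left(-2 + \left(\frac{1}{3} + 6\right)\right)^{2}\right)^{2} = \left(\frac{1}{4} \cdot 4 \left(-2 + \frac{19}{3}\right)^{2}\right)^{2} = \left(\frac{1}{4} \cdot 4 \left(\frac{13}{3}\right)^{2}\right)^{2} = \left(\frac{1}{4} \cdot 4 \cdot \frac{169}{9}\right)^{2} = \left(\frac{169}{9}\right)^{2} = \frac{28561}{81}$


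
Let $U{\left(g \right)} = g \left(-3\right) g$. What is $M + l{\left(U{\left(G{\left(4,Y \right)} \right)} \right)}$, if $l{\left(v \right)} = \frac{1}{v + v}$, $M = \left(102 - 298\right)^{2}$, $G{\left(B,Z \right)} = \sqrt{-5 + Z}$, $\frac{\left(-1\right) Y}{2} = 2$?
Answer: $\frac{2074465}{54} \approx 38416.0$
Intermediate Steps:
$Y = -4$ ($Y = \left(-2\right) 2 = -4$)
$M = 38416$ ($M = \left(-196\right)^{2} = 38416$)
$U{\left(g \right)} = - 3 g^{2}$ ($U{\left(g \right)} = - 3 g g = - 3 g^{2}$)
$l{\left(v \right)} = \frac{1}{2 v}$
$M + l{\left(U{\left(G{\left(4,Y \right)} \right)} \right)} = 38416 + \frac{1}{2 \left(- 3 \left(\sqrt{-5 - 4}\right)^{2}\right)} = 38416 + \frac{1}{2 \left(- 3 \left(\sqrt{-9}\right)^{2}\right)} = 38416 + \frac{1}{2 \left(- 3 \left(3 i\right)^{2}\right)} = 38416 + \frac{1}{2 \left(\left(-3\right) \left(-9\right)\right)} = 38416 + \frac{1}{2 \cdot 27} = 38416 + \frac{1}{2} \cdot \frac{1}{27} = 38416 + \frac{1}{54} = \frac{2074465}{54}$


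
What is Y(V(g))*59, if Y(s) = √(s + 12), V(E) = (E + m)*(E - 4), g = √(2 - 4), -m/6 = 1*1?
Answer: 59*√(34 - 10*I*√2) ≈ 351.1 - 70.107*I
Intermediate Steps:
m = -6 ≈ -6.0000
g = I*√2 (g = √(-2) = I*√2 ≈ 1.4142*I)
V(E) = (-6 + E)*(-4 + E) (V(E) = (E - 6)*(E - 4) = (-6 + E)*(-4 + E))
Y(s) = √(12 + s)
Y(V(g))*59 = √(12 + (24 + (I*√2)² - 10*I*√2))*59 = √(12 + (24 - 2 - 10*I*√2))*59 = √(12 + (22 - 10*I*√2))*59 = √(34 - 10*I*√2)*59 = 59*√(34 - 10*I*√2)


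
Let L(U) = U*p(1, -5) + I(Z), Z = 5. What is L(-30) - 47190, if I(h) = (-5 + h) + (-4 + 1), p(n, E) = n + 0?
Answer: -47223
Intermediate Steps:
p(n, E) = n
I(h) = -8 + h (I(h) = (-5 + h) - 3 = -8 + h)
L(U) = -3 + U (L(U) = U*1 + (-8 + 5) = U - 3 = -3 + U)
L(-30) - 47190 = (-3 - 30) - 47190 = -33 - 47190 = -47223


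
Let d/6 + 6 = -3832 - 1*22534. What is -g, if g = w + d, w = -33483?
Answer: 191715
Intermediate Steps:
d = -158232 (d = -36 + 6*(-3832 - 1*22534) = -36 + 6*(-3832 - 22534) = -36 + 6*(-26366) = -36 - 158196 = -158232)
g = -191715 (g = -33483 - 158232 = -191715)
-g = -1*(-191715) = 191715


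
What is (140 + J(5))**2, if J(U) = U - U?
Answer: 19600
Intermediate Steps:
J(U) = 0
(140 + J(5))**2 = (140 + 0)**2 = 140**2 = 19600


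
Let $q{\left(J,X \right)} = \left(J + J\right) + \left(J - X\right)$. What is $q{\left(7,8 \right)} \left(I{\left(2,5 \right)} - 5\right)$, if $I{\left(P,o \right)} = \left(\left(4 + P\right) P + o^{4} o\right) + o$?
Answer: $40781$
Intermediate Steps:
$q{\left(J,X \right)} = - X + 3 J$ ($q{\left(J,X \right)} = 2 J + \left(J - X\right) = - X + 3 J$)
$I{\left(P,o \right)} = o + o^{5} + P \left(4 + P\right)$ ($I{\left(P,o \right)} = \left(P \left(4 + P\right) + o^{5}\right) + o = \left(o^{5} + P \left(4 + P\right)\right) + o = o + o^{5} + P \left(4 + P\right)$)
$q{\left(7,8 \right)} \left(I{\left(2,5 \right)} - 5\right) = \left(\left(-1\right) 8 + 3 \cdot 7\right) \left(\left(5 + 2^{2} + 5^{5} + 4 \cdot 2\right) - 5\right) = \left(-8 + 21\right) \left(\left(5 + 4 + 3125 + 8\right) - 5\right) = 13 \left(3142 - 5\right) = 13 \cdot 3137 = 40781$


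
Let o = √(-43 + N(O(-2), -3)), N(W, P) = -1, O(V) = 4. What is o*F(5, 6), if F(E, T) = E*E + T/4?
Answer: 53*I*√11 ≈ 175.78*I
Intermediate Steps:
F(E, T) = E² + T/4
o = 2*I*√11 (o = √(-43 - 1) = √(-44) = 2*I*√11 ≈ 6.6332*I)
o*F(5, 6) = (2*I*√11)*(5² + (¼)*6) = (2*I*√11)*(25 + 3/2) = (2*I*√11)*(53/2) = 53*I*√11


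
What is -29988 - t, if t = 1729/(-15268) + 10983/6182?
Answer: -128664892657/4290308 ≈ -29990.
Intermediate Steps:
t = 7136353/4290308 (t = 1729*(-1/15268) + 10983*(1/6182) = -1729/15268 + 10983/6182 = 7136353/4290308 ≈ 1.6634)
-29988 - t = -29988 - 1*7136353/4290308 = -29988 - 7136353/4290308 = -128664892657/4290308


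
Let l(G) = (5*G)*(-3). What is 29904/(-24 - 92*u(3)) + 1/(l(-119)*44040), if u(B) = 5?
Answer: -587698826279/9511979400 ≈ -61.785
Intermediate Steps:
l(G) = -15*G
29904/(-24 - 92*u(3)) + 1/(l(-119)*44040) = 29904/(-24 - 92*5) + 1/(-15*(-119)*44040) = 29904/(-24 - 460) + (1/44040)/1785 = 29904/(-484) + (1/1785)*(1/44040) = 29904*(-1/484) + 1/78611400 = -7476/121 + 1/78611400 = -587698826279/9511979400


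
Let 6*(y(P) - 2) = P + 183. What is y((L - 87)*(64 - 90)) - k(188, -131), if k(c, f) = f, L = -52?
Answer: 4595/6 ≈ 765.83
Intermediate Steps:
y(P) = 65/2 + P/6 (y(P) = 2 + (P + 183)/6 = 2 + (183 + P)/6 = 2 + (61/2 + P/6) = 65/2 + P/6)
y((L - 87)*(64 - 90)) - k(188, -131) = (65/2 + ((-52 - 87)*(64 - 90))/6) - 1*(-131) = (65/2 + (-139*(-26))/6) + 131 = (65/2 + (1/6)*3614) + 131 = (65/2 + 1807/3) + 131 = 3809/6 + 131 = 4595/6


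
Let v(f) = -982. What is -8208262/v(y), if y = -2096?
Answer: 4104131/491 ≈ 8358.7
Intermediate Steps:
-8208262/v(y) = -8208262/(-982) = -8208262*(-1/982) = 4104131/491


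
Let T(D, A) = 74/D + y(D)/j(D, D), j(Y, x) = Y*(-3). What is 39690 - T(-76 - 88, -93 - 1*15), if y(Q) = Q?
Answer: 9763933/246 ≈ 39691.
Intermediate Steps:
j(Y, x) = -3*Y
T(D, A) = -1/3 + 74/D (T(D, A) = 74/D + D/((-3*D)) = 74/D + D*(-1/(3*D)) = 74/D - 1/3 = -1/3 + 74/D)
39690 - T(-76 - 88, -93 - 1*15) = 39690 - (222 - (-76 - 88))/(3*(-76 - 88)) = 39690 - (222 - 1*(-164))/(3*(-164)) = 39690 - (-1)*(222 + 164)/(3*164) = 39690 - (-1)*386/(3*164) = 39690 - 1*(-193/246) = 39690 + 193/246 = 9763933/246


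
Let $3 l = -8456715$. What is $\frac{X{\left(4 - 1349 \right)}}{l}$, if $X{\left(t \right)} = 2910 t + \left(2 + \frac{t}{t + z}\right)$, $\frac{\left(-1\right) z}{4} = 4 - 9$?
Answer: $\frac{1037195951}{747009825} \approx 1.3885$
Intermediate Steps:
$z = 20$ ($z = - 4 \left(4 - 9\right) = \left(-4\right) \left(-5\right) = 20$)
$l = -2818905$ ($l = \frac{1}{3} \left(-8456715\right) = -2818905$)
$X{\left(t \right)} = 2 + 2910 t + \frac{t}{20 + t}$ ($X{\left(t \right)} = 2910 t + \left(2 + \frac{t}{t + 20}\right) = 2910 t + \left(2 + \frac{t}{20 + t}\right) = 2 + 2910 t + \frac{t}{20 + t}$)
$\frac{X{\left(4 - 1349 \right)}}{l} = \frac{\frac{1}{20 + \left(4 - 1349\right)} \left(40 + 2910 \left(4 - 1349\right)^{2} + 58203 \left(4 - 1349\right)\right)}{-2818905} = \frac{40 + 2910 \left(-1345\right)^{2} + 58203 \left(-1345\right)}{20 - 1345} \left(- \frac{1}{2818905}\right) = \frac{40 + 2910 \cdot 1809025 - 78283035}{-1325} \left(- \frac{1}{2818905}\right) = - \frac{40 + 5264262750 - 78283035}{1325} \left(- \frac{1}{2818905}\right) = \left(- \frac{1}{1325}\right) 5185979755 \left(- \frac{1}{2818905}\right) = \left(- \frac{1037195951}{265}\right) \left(- \frac{1}{2818905}\right) = \frac{1037195951}{747009825}$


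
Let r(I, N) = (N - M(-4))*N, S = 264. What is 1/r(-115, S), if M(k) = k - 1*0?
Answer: 1/70752 ≈ 1.4134e-5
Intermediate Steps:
M(k) = k (M(k) = k + 0 = k)
r(I, N) = N*(4 + N) (r(I, N) = (N - 1*(-4))*N = (N + 4)*N = (4 + N)*N = N*(4 + N))
1/r(-115, S) = 1/(264*(4 + 264)) = 1/(264*268) = 1/70752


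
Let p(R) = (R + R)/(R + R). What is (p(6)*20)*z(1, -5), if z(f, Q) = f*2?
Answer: 40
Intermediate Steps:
z(f, Q) = 2*f
p(R) = 1 (p(R) = (2*R)/((2*R)) = (2*R)*(1/(2*R)) = 1)
(p(6)*20)*z(1, -5) = (1*20)*(2*1) = 20*2 = 40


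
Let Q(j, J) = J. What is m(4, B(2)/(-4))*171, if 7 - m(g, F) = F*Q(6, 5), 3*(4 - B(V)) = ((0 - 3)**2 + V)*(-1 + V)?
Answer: 5073/4 ≈ 1268.3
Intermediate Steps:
B(V) = 4 - (-1 + V)*(9 + V)/3 (B(V) = 4 - ((0 - 3)**2 + V)*(-1 + V)/3 = 4 - ((-3)**2 + V)*(-1 + V)/3 = 4 - (9 + V)*(-1 + V)/3 = 4 - (-1 + V)*(9 + V)/3)
m(g, F) = 7 - 5*F (m(g, F) = 7 - F*5 = 7 - 5*F)
m(4, B(2)/(-4))*171 = (7 - 5*(7 - 8/3*2 - 1/3*2**2)/(-4))*171 = (7 - 5*(7 - 16/3 - 1/3*4)*(-1)/4)*171 = (7 - 5*(7 - 16/3 - 4/3)*(-1)/4)*171 = (7 - 5*(-1)/(3*4))*171 = (7 - 5*(-1/12))*171 = (7 + 5/12)*171 = (89/12)*171 = 5073/4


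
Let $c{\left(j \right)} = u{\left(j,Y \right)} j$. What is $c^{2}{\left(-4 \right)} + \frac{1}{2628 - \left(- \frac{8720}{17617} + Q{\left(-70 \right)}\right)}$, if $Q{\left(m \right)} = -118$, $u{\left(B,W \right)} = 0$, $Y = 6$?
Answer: $\frac{17617}{48385002} \approx 0.0003641$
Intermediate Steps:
$c{\left(j \right)} = 0$ ($c{\left(j \right)} = 0 j = 0$)
$c^{2}{\left(-4 \right)} + \frac{1}{2628 - \left(- \frac{8720}{17617} + Q{\left(-70 \right)}\right)} = 0^{2} + \frac{1}{2628 + \left(\frac{8720}{17617} - -118\right)} = 0 + \frac{1}{2628 + \left(8720 \cdot \frac{1}{17617} + 118\right)} = 0 + \frac{1}{2628 + \left(\frac{8720}{17617} + 118\right)} = 0 + \frac{1}{2628 + \frac{2087526}{17617}} = 0 + \frac{1}{\frac{48385002}{17617}} = 0 + \frac{17617}{48385002} = \frac{17617}{48385002}$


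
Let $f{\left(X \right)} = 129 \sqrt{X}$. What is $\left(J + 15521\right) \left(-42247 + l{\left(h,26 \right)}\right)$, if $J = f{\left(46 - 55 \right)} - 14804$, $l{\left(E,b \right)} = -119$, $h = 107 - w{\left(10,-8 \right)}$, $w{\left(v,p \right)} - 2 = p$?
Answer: $-30376422 - 16395642 i \approx -3.0376 \cdot 10^{7} - 1.6396 \cdot 10^{7} i$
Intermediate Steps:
$w{\left(v,p \right)} = 2 + p$
$h = 113$ ($h = 107 - \left(2 - 8\right) = 107 - -6 = 107 + 6 = 113$)
$J = -14804 + 387 i$ ($J = 129 \sqrt{46 - 55} - 14804 = 129 \sqrt{-9} - 14804 = 129 \cdot 3 i - 14804 = 387 i - 14804 = -14804 + 387 i \approx -14804.0 + 387.0 i$)
$\left(J + 15521\right) \left(-42247 + l{\left(h,26 \right)}\right) = \left(\left(-14804 + 387 i\right) + 15521\right) \left(-42247 - 119\right) = \left(717 + 387 i\right) \left(-42366\right) = -30376422 - 16395642 i$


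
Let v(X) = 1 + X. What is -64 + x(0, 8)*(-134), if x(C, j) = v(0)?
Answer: -198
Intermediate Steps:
x(C, j) = 1 (x(C, j) = 1 + 0 = 1)
-64 + x(0, 8)*(-134) = -64 + 1*(-134) = -64 - 134 = -198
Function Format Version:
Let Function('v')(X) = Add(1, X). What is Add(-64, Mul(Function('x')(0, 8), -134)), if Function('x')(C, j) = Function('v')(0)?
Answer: -198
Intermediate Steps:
Function('x')(C, j) = 1 (Function('x')(C, j) = Add(1, 0) = 1)
Add(-64, Mul(Function('x')(0, 8), -134)) = Add(-64, Mul(1, -134)) = Add(-64, -134) = -198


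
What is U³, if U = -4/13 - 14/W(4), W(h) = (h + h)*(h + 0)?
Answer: -3723875/8998912 ≈ -0.41381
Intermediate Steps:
W(h) = 2*h² (W(h) = (2*h)*h = 2*h²)
U = -155/208 (U = -4/13 - 14/(2*4²) = -4*1/13 - 14/(2*16) = -4/13 - 14/32 = -4/13 - 14*1/32 = -4/13 - 7/16 = -155/208 ≈ -0.74519)
U³ = (-155/208)³ = -3723875/8998912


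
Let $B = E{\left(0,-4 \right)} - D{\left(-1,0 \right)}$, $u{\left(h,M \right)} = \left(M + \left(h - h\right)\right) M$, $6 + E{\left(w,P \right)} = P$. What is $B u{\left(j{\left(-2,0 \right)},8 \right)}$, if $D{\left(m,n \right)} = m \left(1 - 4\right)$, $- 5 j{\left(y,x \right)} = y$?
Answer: $-832$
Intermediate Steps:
$j{\left(y,x \right)} = - \frac{y}{5}$
$E{\left(w,P \right)} = -6 + P$
$u{\left(h,M \right)} = M^{2}$ ($u{\left(h,M \right)} = \left(M + 0\right) M = M M = M^{2}$)
$D{\left(m,n \right)} = - 3 m$ ($D{\left(m,n \right)} = m \left(-3\right) = - 3 m$)
$B = -13$ ($B = \left(-6 - 4\right) - \left(-3\right) \left(-1\right) = -10 - 3 = -13$)
$B u{\left(j{\left(-2,0 \right)},8 \right)} = - 13 \cdot 8^{2} = \left(-13\right) 64 = -832$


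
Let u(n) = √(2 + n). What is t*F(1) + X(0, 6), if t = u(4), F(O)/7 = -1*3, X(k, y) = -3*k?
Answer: -21*√6 ≈ -51.439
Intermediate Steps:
F(O) = -21 (F(O) = 7*(-1*3) = 7*(-3) = -21)
t = √6 (t = √(2 + 4) = √6 ≈ 2.4495)
t*F(1) + X(0, 6) = √6*(-21) - 3*0 = -21*√6 + 0 = -21*√6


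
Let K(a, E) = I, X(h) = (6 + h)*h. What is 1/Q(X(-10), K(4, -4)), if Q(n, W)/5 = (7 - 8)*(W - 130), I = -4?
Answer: 1/670 ≈ 0.0014925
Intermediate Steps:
X(h) = h*(6 + h)
K(a, E) = -4
Q(n, W) = 650 - 5*W (Q(n, W) = 5*((7 - 8)*(W - 130)) = 5*(-(-130 + W)) = 5*(130 - W) = 650 - 5*W)
1/Q(X(-10), K(4, -4)) = 1/(650 - 5*(-4)) = 1/(650 + 20) = 1/670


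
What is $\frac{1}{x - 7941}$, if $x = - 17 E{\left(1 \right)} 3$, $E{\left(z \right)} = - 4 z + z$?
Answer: $- \frac{1}{7788} \approx -0.0001284$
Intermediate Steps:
$E{\left(z \right)} = - 3 z$
$x = 153$ ($x = - 17 \left(\left(-3\right) 1\right) 3 = \left(-17\right) \left(-3\right) 3 = 51 \cdot 3 = 153$)
$\frac{1}{x - 7941} = \frac{1}{153 - 7941} = \frac{1}{-7788} = - \frac{1}{7788}$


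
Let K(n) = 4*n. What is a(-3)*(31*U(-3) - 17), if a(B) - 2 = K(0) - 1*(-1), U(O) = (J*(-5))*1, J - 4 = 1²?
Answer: -2376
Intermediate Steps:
J = 5 (J = 4 + 1² = 4 + 1 = 5)
U(O) = -25 (U(O) = (5*(-5))*1 = -25*1 = -25)
a(B) = 3 (a(B) = 2 + (4*0 - 1*(-1)) = 2 + (0 + 1) = 2 + 1 = 3)
a(-3)*(31*U(-3) - 17) = 3*(31*(-25) - 17) = 3*(-775 - 17) = 3*(-792) = -2376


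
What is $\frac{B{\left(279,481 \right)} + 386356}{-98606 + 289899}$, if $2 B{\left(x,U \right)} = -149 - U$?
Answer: $\frac{386041}{191293} \approx 2.0181$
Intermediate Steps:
$B{\left(x,U \right)} = - \frac{149}{2} - \frac{U}{2}$ ($B{\left(x,U \right)} = \frac{-149 - U}{2} = - \frac{149}{2} - \frac{U}{2}$)
$\frac{B{\left(279,481 \right)} + 386356}{-98606 + 289899} = \frac{\left(- \frac{149}{2} - \frac{481}{2}\right) + 386356}{-98606 + 289899} = \frac{\left(- \frac{149}{2} - \frac{481}{2}\right) + 386356}{191293} = \left(-315 + 386356\right) \frac{1}{191293} = 386041 \cdot \frac{1}{191293} = \frac{386041}{191293}$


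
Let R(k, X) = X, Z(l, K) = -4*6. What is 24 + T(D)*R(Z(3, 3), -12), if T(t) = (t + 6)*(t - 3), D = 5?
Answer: -240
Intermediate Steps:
Z(l, K) = -24
T(t) = (-3 + t)*(6 + t) (T(t) = (6 + t)*(-3 + t) = (-3 + t)*(6 + t))
24 + T(D)*R(Z(3, 3), -12) = 24 + (-18 + 5**2 + 3*5)*(-12) = 24 + (-18 + 25 + 15)*(-12) = 24 + 22*(-12) = 24 - 264 = -240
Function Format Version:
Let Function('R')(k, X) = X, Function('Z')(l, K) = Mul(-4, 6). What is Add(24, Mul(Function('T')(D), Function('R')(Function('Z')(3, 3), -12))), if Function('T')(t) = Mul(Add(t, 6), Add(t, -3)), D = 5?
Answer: -240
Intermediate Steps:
Function('Z')(l, K) = -24
Function('T')(t) = Mul(Add(-3, t), Add(6, t)) (Function('T')(t) = Mul(Add(6, t), Add(-3, t)) = Mul(Add(-3, t), Add(6, t)))
Add(24, Mul(Function('T')(D), Function('R')(Function('Z')(3, 3), -12))) = Add(24, Mul(Add(-18, Pow(5, 2), Mul(3, 5)), -12)) = Add(24, Mul(Add(-18, 25, 15), -12)) = Add(24, Mul(22, -12)) = Add(24, -264) = -240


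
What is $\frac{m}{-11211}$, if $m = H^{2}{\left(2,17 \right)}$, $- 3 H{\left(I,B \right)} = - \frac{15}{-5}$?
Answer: $- \frac{1}{11211} \approx -8.9198 \cdot 10^{-5}$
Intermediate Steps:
$H{\left(I,B \right)} = -1$ ($H{\left(I,B \right)} = - \frac{\left(-15\right) \frac{1}{-5}}{3} = - \frac{\left(-15\right) \left(- \frac{1}{5}\right)}{3} = \left(- \frac{1}{3}\right) 3 = -1$)
$m = 1$ ($m = \left(-1\right)^{2} = 1$)
$\frac{m}{-11211} = 1 \frac{1}{-11211} = 1 \left(- \frac{1}{11211}\right) = - \frac{1}{11211}$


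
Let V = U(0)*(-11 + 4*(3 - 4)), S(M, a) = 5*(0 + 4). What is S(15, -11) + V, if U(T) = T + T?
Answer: 20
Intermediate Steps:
U(T) = 2*T
S(M, a) = 20 (S(M, a) = 5*4 = 20)
V = 0 (V = (2*0)*(-11 + 4*(3 - 4)) = 0*(-11 + 4*(-1)) = 0*(-11 - 4) = 0*(-15) = 0)
S(15, -11) + V = 20 + 0 = 20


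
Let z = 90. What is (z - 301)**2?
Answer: 44521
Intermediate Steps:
(z - 301)**2 = (90 - 301)**2 = (-211)**2 = 44521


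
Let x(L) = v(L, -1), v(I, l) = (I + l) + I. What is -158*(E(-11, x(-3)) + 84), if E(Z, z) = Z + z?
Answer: -10428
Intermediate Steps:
v(I, l) = l + 2*I
x(L) = -1 + 2*L
-158*(E(-11, x(-3)) + 84) = -158*((-11 + (-1 + 2*(-3))) + 84) = -158*((-11 + (-1 - 6)) + 84) = -158*((-11 - 7) + 84) = -158*(-18 + 84) = -158*66 = -10428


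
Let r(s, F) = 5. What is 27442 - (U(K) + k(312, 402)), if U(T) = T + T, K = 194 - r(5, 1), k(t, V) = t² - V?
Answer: -69878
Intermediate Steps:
K = 189 (K = 194 - 1*5 = 194 - 5 = 189)
U(T) = 2*T
27442 - (U(K) + k(312, 402)) = 27442 - (2*189 + (312² - 1*402)) = 27442 - (378 + (97344 - 402)) = 27442 - (378 + 96942) = 27442 - 1*97320 = 27442 - 97320 = -69878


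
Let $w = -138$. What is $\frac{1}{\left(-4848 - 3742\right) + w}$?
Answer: $- \frac{1}{8728} \approx -0.00011457$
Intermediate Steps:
$\frac{1}{\left(-4848 - 3742\right) + w} = \frac{1}{\left(-4848 - 3742\right) - 138} = \frac{1}{-8590 - 138} = \frac{1}{-8728} = - \frac{1}{8728}$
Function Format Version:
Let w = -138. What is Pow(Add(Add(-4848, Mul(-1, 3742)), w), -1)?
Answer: Rational(-1, 8728) ≈ -0.00011457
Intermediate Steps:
Pow(Add(Add(-4848, Mul(-1, 3742)), w), -1) = Pow(Add(Add(-4848, Mul(-1, 3742)), -138), -1) = Pow(Add(Add(-4848, -3742), -138), -1) = Pow(Add(-8590, -138), -1) = Pow(-8728, -1) = Rational(-1, 8728)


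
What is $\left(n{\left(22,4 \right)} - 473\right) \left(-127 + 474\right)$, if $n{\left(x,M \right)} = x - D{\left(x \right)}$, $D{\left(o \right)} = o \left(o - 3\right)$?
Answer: $-301543$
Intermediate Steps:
$D{\left(o \right)} = o \left(-3 + o\right)$
$n{\left(x,M \right)} = x - x \left(-3 + x\right)$
$\left(n{\left(22,4 \right)} - 473\right) \left(-127 + 474\right) = \left(22 \left(4 - 22\right) - 473\right) \left(-127 + 474\right) = \left(22 \left(4 - 22\right) - 473\right) 347 = \left(22 \left(-18\right) - 473\right) 347 = \left(-396 - 473\right) 347 = \left(-869\right) 347 = -301543$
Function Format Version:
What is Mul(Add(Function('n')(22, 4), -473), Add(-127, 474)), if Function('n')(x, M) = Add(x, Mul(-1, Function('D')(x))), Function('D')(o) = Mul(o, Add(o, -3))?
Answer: -301543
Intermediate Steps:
Function('D')(o) = Mul(o, Add(-3, o))
Function('n')(x, M) = Add(x, Mul(-1, x, Add(-3, x))) (Function('n')(x, M) = Add(x, Mul(-1, Mul(x, Add(-3, x)))) = Add(x, Mul(-1, x, Add(-3, x))))
Mul(Add(Function('n')(22, 4), -473), Add(-127, 474)) = Mul(Add(Mul(22, Add(4, Mul(-1, 22))), -473), Add(-127, 474)) = Mul(Add(Mul(22, Add(4, -22)), -473), 347) = Mul(Add(Mul(22, -18), -473), 347) = Mul(Add(-396, -473), 347) = Mul(-869, 347) = -301543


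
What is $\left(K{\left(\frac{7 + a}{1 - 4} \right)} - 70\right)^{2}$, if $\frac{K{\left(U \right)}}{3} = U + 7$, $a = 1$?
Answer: $3249$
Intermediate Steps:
$K{\left(U \right)} = 21 + 3 U$ ($K{\left(U \right)} = 3 \left(U + 7\right) = 3 \left(7 + U\right) = 21 + 3 U$)
$\left(K{\left(\frac{7 + a}{1 - 4} \right)} - 70\right)^{2} = \left(\left(21 + 3 \frac{7 + 1}{1 - 4}\right) - 70\right)^{2} = \left(\left(21 + 3 \frac{8}{-3}\right) - 70\right)^{2} = \left(\left(21 + 3 \cdot 8 \left(- \frac{1}{3}\right)\right) - 70\right)^{2} = \left(\left(21 + 3 \left(- \frac{8}{3}\right)\right) - 70\right)^{2} = \left(\left(21 - 8\right) - 70\right)^{2} = \left(13 - 70\right)^{2} = \left(-57\right)^{2} = 3249$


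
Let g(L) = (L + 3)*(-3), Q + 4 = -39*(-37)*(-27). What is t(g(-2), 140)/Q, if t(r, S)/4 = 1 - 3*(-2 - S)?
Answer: -1708/38965 ≈ -0.043834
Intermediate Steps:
Q = -38965 (Q = -4 - 39*(-37)*(-27) = -4 + 1443*(-27) = -4 - 38961 = -38965)
g(L) = -9 - 3*L (g(L) = (3 + L)*(-3) = -9 - 3*L)
t(r, S) = 28 + 12*S (t(r, S) = 4*(1 - 3*(-2 - S)) = 4*(1 + (6 + 3*S)) = 4*(7 + 3*S) = 28 + 12*S)
t(g(-2), 140)/Q = (28 + 12*140)/(-38965) = (28 + 1680)*(-1/38965) = 1708*(-1/38965) = -1708/38965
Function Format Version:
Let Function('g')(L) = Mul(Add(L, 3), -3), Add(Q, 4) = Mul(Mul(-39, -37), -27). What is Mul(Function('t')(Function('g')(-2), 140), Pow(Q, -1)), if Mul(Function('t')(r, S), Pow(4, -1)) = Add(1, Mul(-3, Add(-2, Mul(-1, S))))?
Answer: Rational(-1708, 38965) ≈ -0.043834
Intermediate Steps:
Q = -38965 (Q = Add(-4, Mul(Mul(-39, -37), -27)) = Add(-4, Mul(1443, -27)) = Add(-4, -38961) = -38965)
Function('g')(L) = Add(-9, Mul(-3, L)) (Function('g')(L) = Mul(Add(3, L), -3) = Add(-9, Mul(-3, L)))
Function('t')(r, S) = Add(28, Mul(12, S)) (Function('t')(r, S) = Mul(4, Add(1, Mul(-3, Add(-2, Mul(-1, S))))) = Mul(4, Add(1, Add(6, Mul(3, S)))) = Mul(4, Add(7, Mul(3, S))) = Add(28, Mul(12, S)))
Mul(Function('t')(Function('g')(-2), 140), Pow(Q, -1)) = Mul(Add(28, Mul(12, 140)), Pow(-38965, -1)) = Mul(Add(28, 1680), Rational(-1, 38965)) = Mul(1708, Rational(-1, 38965)) = Rational(-1708, 38965)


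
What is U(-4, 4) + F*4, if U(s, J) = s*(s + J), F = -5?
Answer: -20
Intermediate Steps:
U(s, J) = s*(J + s)
U(-4, 4) + F*4 = -4*(4 - 4) - 5*4 = -4*0 - 20 = 0 - 20 = -20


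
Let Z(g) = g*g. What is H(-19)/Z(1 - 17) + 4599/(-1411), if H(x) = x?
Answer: -1204153/361216 ≈ -3.3336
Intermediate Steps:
Z(g) = g²
H(-19)/Z(1 - 17) + 4599/(-1411) = -19/(1 - 17)² + 4599/(-1411) = -19/((-16)²) + 4599*(-1/1411) = -19/256 - 4599/1411 = -1204153/361216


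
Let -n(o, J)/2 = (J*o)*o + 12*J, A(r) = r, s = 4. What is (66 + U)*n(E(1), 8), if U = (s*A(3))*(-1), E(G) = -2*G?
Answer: -13824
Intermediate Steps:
n(o, J) = -24*J - 2*J*o² (n(o, J) = -2*((J*o)*o + 12*J) = -2*(J*o² + 12*J) = -2*(12*J + J*o²) = -24*J - 2*J*o²)
U = -12 (U = (4*3)*(-1) = 12*(-1) = -12)
(66 + U)*n(E(1), 8) = (66 - 12)*(-2*8*(12 + (-2*1)²)) = 54*(-2*8*(12 + (-2)²)) = 54*(-2*8*(12 + 4)) = 54*(-2*8*16) = 54*(-256) = -13824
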